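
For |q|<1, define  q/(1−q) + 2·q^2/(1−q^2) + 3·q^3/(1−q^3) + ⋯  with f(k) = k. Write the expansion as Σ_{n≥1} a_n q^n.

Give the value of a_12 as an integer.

n=12: 1·12 2·6 3·4 4·3 6·2 12·1  f→[1+2+3+4+6+12]=28

a_12 = 28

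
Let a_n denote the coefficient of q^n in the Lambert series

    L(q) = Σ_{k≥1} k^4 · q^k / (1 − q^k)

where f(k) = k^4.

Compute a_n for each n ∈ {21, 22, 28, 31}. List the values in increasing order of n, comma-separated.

d|21:{1,3,7,21}  Σf=1+81+2401+194481=196964
n=22: 22·1 11·2 2·11 1·22  f→[234256+14641+16+1]=248914
[q^28] f(28)=614656,f(14)=38416,f(7)=2401,f(4)=256,f(2)=16,f(1)=1 ⇒ 655746
[q^31] f(1)=1,f(31)=923521 ⇒ 923522

196964, 248914, 655746, 923522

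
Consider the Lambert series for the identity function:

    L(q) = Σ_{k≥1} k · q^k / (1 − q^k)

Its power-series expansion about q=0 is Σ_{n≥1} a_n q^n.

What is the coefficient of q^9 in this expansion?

a_9 = 13

d|9:{1,3,9}  Σf=1+3+9=13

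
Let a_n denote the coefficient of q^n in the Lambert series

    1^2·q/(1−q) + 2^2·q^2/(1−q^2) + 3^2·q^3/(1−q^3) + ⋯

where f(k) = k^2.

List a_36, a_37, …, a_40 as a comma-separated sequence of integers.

q^36  k|36↦f(k): 1:1 2:4 3:9 4:16 6:36 9:81 12:144 18:324 36:1296  a_36=1911
n=37: 37·1 1·37  f→[1369+1]=1370
d|38:{1,2,19,38}  Σf=1+4+361+1444=1810
n=39: 39·1 13·3 3·13 1·39  f→[1521+169+9+1]=1700
[q^40] f(40)=1600,f(20)=400,f(10)=100,f(8)=64,f(5)=25,f(4)=16,f(2)=4,f(1)=1 ⇒ 2210

1911, 1370, 1810, 1700, 2210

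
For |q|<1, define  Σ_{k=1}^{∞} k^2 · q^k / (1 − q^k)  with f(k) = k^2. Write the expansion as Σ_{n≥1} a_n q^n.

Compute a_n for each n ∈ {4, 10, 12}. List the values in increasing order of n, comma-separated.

d|4:{1,2,4}  Σf=1+4+16=21
[q^10] f(10)=100,f(5)=25,f(2)=4,f(1)=1 ⇒ 130
n=12: 1·12 2·6 3·4 4·3 6·2 12·1  f→[1+4+9+16+36+144]=210

21, 130, 210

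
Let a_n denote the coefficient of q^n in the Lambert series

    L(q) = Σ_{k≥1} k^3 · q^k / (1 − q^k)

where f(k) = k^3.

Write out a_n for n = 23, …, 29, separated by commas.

12168, 16380, 15751, 19782, 20440, 25112, 24390

d|23:{1,23}  Σf=1+12167=12168
q^24  k|24↦f(k): 1:1 2:8 3:27 4:64 6:216 8:512 12:1728 24:13824  a_24=16380
q^25  k|25↦f(k): 1:1 5:125 25:15625  a_25=15751
q^26  k|26↦f(k): 26:17576 13:2197 2:8 1:1  a_26=19782
[q^27] f(27)=19683,f(9)=729,f(3)=27,f(1)=1 ⇒ 20440
[q^28] f(28)=21952,f(14)=2744,f(7)=343,f(4)=64,f(2)=8,f(1)=1 ⇒ 25112
[q^29] f(29)=24389,f(1)=1 ⇒ 24390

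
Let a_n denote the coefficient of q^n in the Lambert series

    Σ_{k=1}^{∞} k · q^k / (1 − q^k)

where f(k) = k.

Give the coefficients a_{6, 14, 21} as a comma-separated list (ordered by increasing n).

12, 24, 32

[q^6] f(1)=1,f(2)=2,f(3)=3,f(6)=6 ⇒ 12
d|14:{1,2,7,14}  Σf=1+2+7+14=24
q^21  k|21↦f(k): 21:21 7:7 3:3 1:1  a_21=32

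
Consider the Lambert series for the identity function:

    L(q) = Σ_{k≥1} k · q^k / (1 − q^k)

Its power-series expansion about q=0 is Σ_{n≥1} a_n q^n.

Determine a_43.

n=43: 1·43 43·1  f→[1+43]=44

a_43 = 44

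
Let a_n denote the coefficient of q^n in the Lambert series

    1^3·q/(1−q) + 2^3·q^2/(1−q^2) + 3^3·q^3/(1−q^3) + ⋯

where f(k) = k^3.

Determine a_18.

a_18 = 6813

q^18  k|18↦f(k): 1:1 2:8 3:27 6:216 9:729 18:5832  a_18=6813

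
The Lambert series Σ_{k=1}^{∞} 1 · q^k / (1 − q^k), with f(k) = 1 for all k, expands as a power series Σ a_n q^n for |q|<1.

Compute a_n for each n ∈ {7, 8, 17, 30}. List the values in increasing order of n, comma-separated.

2, 4, 2, 8

n=7: 7·1 1·7  f→[1+1]=2
d|8:{1,2,4,8}  Σf=1+1+1+1=4
[q^17] f(1)=1,f(17)=1 ⇒ 2
[q^30] f(30)=1,f(15)=1,f(10)=1,f(6)=1,f(5)=1,f(3)=1,f(2)=1,f(1)=1 ⇒ 8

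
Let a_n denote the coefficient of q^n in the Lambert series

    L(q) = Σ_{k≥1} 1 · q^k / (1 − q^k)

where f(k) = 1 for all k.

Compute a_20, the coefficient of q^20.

a_20 = 6

[q^20] f(1)=1,f(2)=1,f(4)=1,f(5)=1,f(10)=1,f(20)=1 ⇒ 6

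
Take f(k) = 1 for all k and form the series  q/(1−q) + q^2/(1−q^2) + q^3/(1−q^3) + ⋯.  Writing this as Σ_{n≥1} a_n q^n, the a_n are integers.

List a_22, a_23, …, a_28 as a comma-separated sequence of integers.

n=22: 1·22 2·11 11·2 22·1  f→[1+1+1+1]=4
d|23:{1,23}  Σf=1+1=2
q^24  k|24↦f(k): 1:1 2:1 3:1 4:1 6:1 8:1 12:1 24:1  a_24=8
[q^25] f(25)=1,f(5)=1,f(1)=1 ⇒ 3
q^26  k|26↦f(k): 1:1 2:1 13:1 26:1  a_26=4
n=27: 1·27 3·9 9·3 27·1  f→[1+1+1+1]=4
d|28:{1,2,4,7,14,28}  Σf=1+1+1+1+1+1=6

4, 2, 8, 3, 4, 4, 6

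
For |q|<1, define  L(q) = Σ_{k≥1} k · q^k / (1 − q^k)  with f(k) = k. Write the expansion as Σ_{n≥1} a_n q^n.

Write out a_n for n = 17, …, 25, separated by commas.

18, 39, 20, 42, 32, 36, 24, 60, 31

d|17:{1,17}  Σf=1+17=18
d|18:{1,2,3,6,9,18}  Σf=1+2+3+6+9+18=39
n=19: 19·1 1·19  f→[19+1]=20
[q^20] f(1)=1,f(2)=2,f(4)=4,f(5)=5,f(10)=10,f(20)=20 ⇒ 42
q^21  k|21↦f(k): 21:21 7:7 3:3 1:1  a_21=32
d|22:{22,11,2,1}  Σf=22+11+2+1=36
q^23  k|23↦f(k): 23:23 1:1  a_23=24
n=24: 24·1 12·2 8·3 6·4 4·6 3·8 2·12 1·24  f→[24+12+8+6+4+3+2+1]=60
q^25  k|25↦f(k): 25:25 5:5 1:1  a_25=31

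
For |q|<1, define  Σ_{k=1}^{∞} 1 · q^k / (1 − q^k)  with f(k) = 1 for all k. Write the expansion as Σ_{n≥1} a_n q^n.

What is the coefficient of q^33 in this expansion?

a_33 = 4

n=33: 33·1 11·3 3·11 1·33  f→[1+1+1+1]=4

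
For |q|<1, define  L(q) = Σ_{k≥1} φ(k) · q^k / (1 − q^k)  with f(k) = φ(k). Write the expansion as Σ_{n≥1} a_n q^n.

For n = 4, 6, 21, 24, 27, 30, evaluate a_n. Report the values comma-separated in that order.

d|4:{1,2,4}  Σφ=1+1+2=4
q^6  k|6↦φ(k): 6:2 3:2 2:1 1:1  a_6=6
[q^21] φ(1)=1,φ(3)=2,φ(7)=6,φ(21)=12 ⇒ 21
[q^24] φ(1)=1,φ(2)=1,φ(3)=2,φ(4)=2,φ(6)=2,φ(8)=4,φ(12)=4,φ(24)=8 ⇒ 24
q^27  k|27↦φ(k): 27:18 9:6 3:2 1:1  a_27=27
[q^30] φ(30)=8,φ(15)=8,φ(10)=4,φ(6)=2,φ(5)=4,φ(3)=2,φ(2)=1,φ(1)=1 ⇒ 30

4, 6, 21, 24, 27, 30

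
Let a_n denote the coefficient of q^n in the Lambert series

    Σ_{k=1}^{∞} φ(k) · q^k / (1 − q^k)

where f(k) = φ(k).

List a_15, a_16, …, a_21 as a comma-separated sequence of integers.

d|15:{15,5,3,1}  Σφ=8+4+2+1=15
[q^16] φ(16)=8,φ(8)=4,φ(4)=2,φ(2)=1,φ(1)=1 ⇒ 16
[q^17] φ(17)=16,φ(1)=1 ⇒ 17
d|18:{1,2,3,6,9,18}  Σφ=1+1+2+2+6+6=18
n=19: 19·1 1·19  φ→[18+1]=19
q^20  k|20↦φ(k): 1:1 2:1 4:2 5:4 10:4 20:8  a_20=20
d|21:{1,3,7,21}  Σφ=1+2+6+12=21

15, 16, 17, 18, 19, 20, 21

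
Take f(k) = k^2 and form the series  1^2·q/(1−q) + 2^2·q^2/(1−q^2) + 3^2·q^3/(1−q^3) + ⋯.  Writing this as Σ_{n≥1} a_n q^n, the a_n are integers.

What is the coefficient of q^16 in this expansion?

q^16  k|16↦f(k): 1:1 2:4 4:16 8:64 16:256  a_16=341

a_16 = 341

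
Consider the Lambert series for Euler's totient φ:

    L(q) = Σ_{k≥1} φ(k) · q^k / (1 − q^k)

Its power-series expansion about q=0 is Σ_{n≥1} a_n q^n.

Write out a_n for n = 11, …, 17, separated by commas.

[q^11] φ(1)=1,φ(11)=10 ⇒ 11
d|12:{1,2,3,4,6,12}  Σφ=1+1+2+2+2+4=12
d|13:{13,1}  Σφ=12+1=13
q^14  k|14↦φ(k): 14:6 7:6 2:1 1:1  a_14=14
q^15  k|15↦φ(k): 1:1 3:2 5:4 15:8  a_15=15
n=16: 1·16 2·8 4·4 8·2 16·1  φ→[1+1+2+4+8]=16
q^17  k|17↦φ(k): 1:1 17:16  a_17=17

11, 12, 13, 14, 15, 16, 17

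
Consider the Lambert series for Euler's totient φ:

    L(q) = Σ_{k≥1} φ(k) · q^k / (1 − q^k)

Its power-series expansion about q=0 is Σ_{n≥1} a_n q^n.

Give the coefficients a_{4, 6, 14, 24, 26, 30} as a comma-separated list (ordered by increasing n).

q^4  k|4↦φ(k): 4:2 2:1 1:1  a_4=4
q^6  k|6↦φ(k): 1:1 2:1 3:2 6:2  a_6=6
q^14  k|14↦φ(k): 1:1 2:1 7:6 14:6  a_14=14
n=24: 24·1 12·2 8·3 6·4 4·6 3·8 2·12 1·24  φ→[8+4+4+2+2+2+1+1]=24
n=26: 26·1 13·2 2·13 1·26  φ→[12+12+1+1]=26
d|30:{1,2,3,5,6,10,15,30}  Σφ=1+1+2+4+2+4+8+8=30

4, 6, 14, 24, 26, 30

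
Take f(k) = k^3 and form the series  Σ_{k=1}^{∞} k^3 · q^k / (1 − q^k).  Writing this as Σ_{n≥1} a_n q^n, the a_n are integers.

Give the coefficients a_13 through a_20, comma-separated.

2198, 3096, 3528, 4681, 4914, 6813, 6860, 9198

q^13  k|13↦f(k): 1:1 13:2197  a_13=2198
q^14  k|14↦f(k): 1:1 2:8 7:343 14:2744  a_14=3096
q^15  k|15↦f(k): 15:3375 5:125 3:27 1:1  a_15=3528
n=16: 1·16 2·8 4·4 8·2 16·1  f→[1+8+64+512+4096]=4681
d|17:{17,1}  Σf=4913+1=4914
n=18: 1·18 2·9 3·6 6·3 9·2 18·1  f→[1+8+27+216+729+5832]=6813
d|19:{19,1}  Σf=6859+1=6860
n=20: 1·20 2·10 4·5 5·4 10·2 20·1  f→[1+8+64+125+1000+8000]=9198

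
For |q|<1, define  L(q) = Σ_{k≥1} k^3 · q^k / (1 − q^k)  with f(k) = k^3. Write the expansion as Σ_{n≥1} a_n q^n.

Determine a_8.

n=8: 1·8 2·4 4·2 8·1  f→[1+8+64+512]=585

a_8 = 585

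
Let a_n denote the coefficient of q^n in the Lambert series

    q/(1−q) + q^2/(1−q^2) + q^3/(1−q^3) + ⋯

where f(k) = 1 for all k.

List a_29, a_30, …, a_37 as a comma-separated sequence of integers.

2, 8, 2, 6, 4, 4, 4, 9, 2

n=29: 29·1 1·29  f→[1+1]=2
n=30: 30·1 15·2 10·3 6·5 5·6 3·10 2·15 1·30  f→[1+1+1+1+1+1+1+1]=8
[q^31] f(31)=1,f(1)=1 ⇒ 2
q^32  k|32↦f(k): 32:1 16:1 8:1 4:1 2:1 1:1  a_32=6
n=33: 1·33 3·11 11·3 33·1  f→[1+1+1+1]=4
q^34  k|34↦f(k): 1:1 2:1 17:1 34:1  a_34=4
[q^35] f(35)=1,f(7)=1,f(5)=1,f(1)=1 ⇒ 4
n=36: 36·1 18·2 12·3 9·4 6·6 4·9 3·12 2·18 1·36  f→[1+1+1+1+1+1+1+1+1]=9
q^37  k|37↦f(k): 37:1 1:1  a_37=2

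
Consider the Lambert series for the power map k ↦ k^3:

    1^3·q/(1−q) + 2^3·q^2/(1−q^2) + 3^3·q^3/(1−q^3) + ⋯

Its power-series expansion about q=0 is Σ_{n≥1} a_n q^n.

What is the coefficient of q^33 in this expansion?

a_33 = 37296

[q^33] f(33)=35937,f(11)=1331,f(3)=27,f(1)=1 ⇒ 37296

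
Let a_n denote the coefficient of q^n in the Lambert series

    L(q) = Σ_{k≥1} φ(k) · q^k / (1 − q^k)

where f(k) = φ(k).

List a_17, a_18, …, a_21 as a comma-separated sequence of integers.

d|17:{17,1}  Σφ=16+1=17
n=18: 18·1 9·2 6·3 3·6 2·9 1·18  φ→[6+6+2+2+1+1]=18
d|19:{19,1}  Σφ=18+1=19
q^20  k|20↦φ(k): 20:8 10:4 5:4 4:2 2:1 1:1  a_20=20
[q^21] φ(21)=12,φ(7)=6,φ(3)=2,φ(1)=1 ⇒ 21

17, 18, 19, 20, 21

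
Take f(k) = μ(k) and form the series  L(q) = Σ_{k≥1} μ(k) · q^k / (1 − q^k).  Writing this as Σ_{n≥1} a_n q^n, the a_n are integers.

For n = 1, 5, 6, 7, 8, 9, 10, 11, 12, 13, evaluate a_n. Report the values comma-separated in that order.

d|1:{1}  Σμ=1=1
d|5:{5,1}  Σμ=(-1)+1=0
d|6:{6,3,2,1}  Σμ=1+(-1)+(-1)+1=0
[q^7] μ(7)=-1,μ(1)=1 ⇒ 0
d|8:{8,4,2,1}  Σμ=0+0+(-1)+1=0
[q^9] μ(9)=0,μ(3)=-1,μ(1)=1 ⇒ 0
d|10:{1,2,5,10}  Σμ=1+(-1)+(-1)+1=0
q^11  k|11↦μ(k): 11:-1 1:1  a_11=0
[q^12] μ(1)=1,μ(2)=-1,μ(3)=-1,μ(4)=0,μ(6)=1,μ(12)=0 ⇒ 0
[q^13] μ(13)=-1,μ(1)=1 ⇒ 0

1, 0, 0, 0, 0, 0, 0, 0, 0, 0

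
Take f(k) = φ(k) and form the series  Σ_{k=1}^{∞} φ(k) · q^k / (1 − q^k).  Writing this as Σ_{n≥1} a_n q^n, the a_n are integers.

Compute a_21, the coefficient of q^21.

n=21: 21·1 7·3 3·7 1·21  φ→[12+6+2+1]=21

a_21 = 21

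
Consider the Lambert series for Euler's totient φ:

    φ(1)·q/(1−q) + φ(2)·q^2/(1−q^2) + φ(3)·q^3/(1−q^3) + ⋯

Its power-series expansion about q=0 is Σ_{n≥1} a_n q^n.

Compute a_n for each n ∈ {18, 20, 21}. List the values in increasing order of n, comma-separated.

n=18: 18·1 9·2 6·3 3·6 2·9 1·18  φ→[6+6+2+2+1+1]=18
[q^20] φ(20)=8,φ(10)=4,φ(5)=4,φ(4)=2,φ(2)=1,φ(1)=1 ⇒ 20
q^21  k|21↦φ(k): 21:12 7:6 3:2 1:1  a_21=21

18, 20, 21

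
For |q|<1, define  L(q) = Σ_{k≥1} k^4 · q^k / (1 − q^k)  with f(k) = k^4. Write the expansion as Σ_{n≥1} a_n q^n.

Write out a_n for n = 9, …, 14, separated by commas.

[q^9] f(1)=1,f(3)=81,f(9)=6561 ⇒ 6643
d|10:{1,2,5,10}  Σf=1+16+625+10000=10642
d|11:{1,11}  Σf=1+14641=14642
d|12:{12,6,4,3,2,1}  Σf=20736+1296+256+81+16+1=22386
[q^13] f(13)=28561,f(1)=1 ⇒ 28562
[q^14] f(14)=38416,f(7)=2401,f(2)=16,f(1)=1 ⇒ 40834

6643, 10642, 14642, 22386, 28562, 40834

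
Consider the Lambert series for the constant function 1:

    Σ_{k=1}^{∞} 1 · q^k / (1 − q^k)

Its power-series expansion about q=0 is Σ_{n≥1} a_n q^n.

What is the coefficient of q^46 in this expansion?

[q^46] f(46)=1,f(23)=1,f(2)=1,f(1)=1 ⇒ 4

a_46 = 4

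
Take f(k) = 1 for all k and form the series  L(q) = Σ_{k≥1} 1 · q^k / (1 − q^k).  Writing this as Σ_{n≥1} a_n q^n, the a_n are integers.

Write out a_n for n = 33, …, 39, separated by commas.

q^33  k|33↦f(k): 1:1 3:1 11:1 33:1  a_33=4
n=34: 34·1 17·2 2·17 1·34  f→[1+1+1+1]=4
d|35:{1,5,7,35}  Σf=1+1+1+1=4
q^36  k|36↦f(k): 1:1 2:1 3:1 4:1 6:1 9:1 12:1 18:1 36:1  a_36=9
q^37  k|37↦f(k): 1:1 37:1  a_37=2
n=38: 1·38 2·19 19·2 38·1  f→[1+1+1+1]=4
d|39:{39,13,3,1}  Σf=1+1+1+1=4

4, 4, 4, 9, 2, 4, 4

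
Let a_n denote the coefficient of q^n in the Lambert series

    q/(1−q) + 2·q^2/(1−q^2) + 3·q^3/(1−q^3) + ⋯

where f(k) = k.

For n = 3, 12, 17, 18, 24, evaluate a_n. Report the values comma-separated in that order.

4, 28, 18, 39, 60

n=3: 1·3 3·1  f→[1+3]=4
q^12  k|12↦f(k): 12:12 6:6 4:4 3:3 2:2 1:1  a_12=28
d|17:{17,1}  Σf=17+1=18
n=18: 1·18 2·9 3·6 6·3 9·2 18·1  f→[1+2+3+6+9+18]=39
n=24: 1·24 2·12 3·8 4·6 6·4 8·3 12·2 24·1  f→[1+2+3+4+6+8+12+24]=60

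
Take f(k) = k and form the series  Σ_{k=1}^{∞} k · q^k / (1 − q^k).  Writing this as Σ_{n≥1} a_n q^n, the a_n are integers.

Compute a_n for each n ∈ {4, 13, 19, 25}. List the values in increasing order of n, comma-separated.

[q^4] f(4)=4,f(2)=2,f(1)=1 ⇒ 7
d|13:{1,13}  Σf=1+13=14
d|19:{19,1}  Σf=19+1=20
[q^25] f(25)=25,f(5)=5,f(1)=1 ⇒ 31

7, 14, 20, 31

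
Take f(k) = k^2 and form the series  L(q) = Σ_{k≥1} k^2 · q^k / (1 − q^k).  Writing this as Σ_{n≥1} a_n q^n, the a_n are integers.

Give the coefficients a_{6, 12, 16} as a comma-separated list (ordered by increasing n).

50, 210, 341

d|6:{1,2,3,6}  Σf=1+4+9+36=50
n=12: 1·12 2·6 3·4 4·3 6·2 12·1  f→[1+4+9+16+36+144]=210
[q^16] f(1)=1,f(2)=4,f(4)=16,f(8)=64,f(16)=256 ⇒ 341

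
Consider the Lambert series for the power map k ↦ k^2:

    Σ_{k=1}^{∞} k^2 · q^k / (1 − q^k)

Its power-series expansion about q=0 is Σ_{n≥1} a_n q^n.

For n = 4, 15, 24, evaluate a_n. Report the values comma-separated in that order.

n=4: 1·4 2·2 4·1  f→[1+4+16]=21
q^15  k|15↦f(k): 1:1 3:9 5:25 15:225  a_15=260
d|24:{24,12,8,6,4,3,2,1}  Σf=576+144+64+36+16+9+4+1=850

21, 260, 850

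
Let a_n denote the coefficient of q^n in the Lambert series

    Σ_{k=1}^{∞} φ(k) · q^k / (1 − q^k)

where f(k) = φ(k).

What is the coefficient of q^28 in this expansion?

q^28  k|28↦φ(k): 1:1 2:1 4:2 7:6 14:6 28:12  a_28=28

a_28 = 28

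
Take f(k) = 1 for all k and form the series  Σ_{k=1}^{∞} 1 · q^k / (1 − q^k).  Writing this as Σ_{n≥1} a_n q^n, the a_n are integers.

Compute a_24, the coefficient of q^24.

q^24  k|24↦f(k): 1:1 2:1 3:1 4:1 6:1 8:1 12:1 24:1  a_24=8

a_24 = 8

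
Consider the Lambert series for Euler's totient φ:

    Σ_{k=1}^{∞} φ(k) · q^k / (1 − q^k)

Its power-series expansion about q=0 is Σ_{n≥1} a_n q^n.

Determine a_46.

q^46  k|46↦φ(k): 1:1 2:1 23:22 46:22  a_46=46

a_46 = 46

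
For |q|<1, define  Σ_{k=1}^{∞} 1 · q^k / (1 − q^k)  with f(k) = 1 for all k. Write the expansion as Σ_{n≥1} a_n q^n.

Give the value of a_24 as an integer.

a_24 = 8

n=24: 24·1 12·2 8·3 6·4 4·6 3·8 2·12 1·24  f→[1+1+1+1+1+1+1+1]=8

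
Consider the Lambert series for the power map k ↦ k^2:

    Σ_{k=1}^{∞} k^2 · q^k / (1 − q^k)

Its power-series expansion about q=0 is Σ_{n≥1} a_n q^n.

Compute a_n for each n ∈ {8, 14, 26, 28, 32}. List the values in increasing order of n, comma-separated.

85, 250, 850, 1050, 1365

[q^8] f(8)=64,f(4)=16,f(2)=4,f(1)=1 ⇒ 85
q^14  k|14↦f(k): 14:196 7:49 2:4 1:1  a_14=250
n=26: 1·26 2·13 13·2 26·1  f→[1+4+169+676]=850
q^28  k|28↦f(k): 1:1 2:4 4:16 7:49 14:196 28:784  a_28=1050
[q^32] f(32)=1024,f(16)=256,f(8)=64,f(4)=16,f(2)=4,f(1)=1 ⇒ 1365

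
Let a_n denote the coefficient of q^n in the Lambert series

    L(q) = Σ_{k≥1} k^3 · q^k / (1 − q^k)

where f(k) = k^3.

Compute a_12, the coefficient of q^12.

q^12  k|12↦f(k): 12:1728 6:216 4:64 3:27 2:8 1:1  a_12=2044

a_12 = 2044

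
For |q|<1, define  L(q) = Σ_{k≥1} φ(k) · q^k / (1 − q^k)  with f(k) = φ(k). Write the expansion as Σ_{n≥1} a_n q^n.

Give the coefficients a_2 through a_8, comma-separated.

[q^2] φ(2)=1,φ(1)=1 ⇒ 2
[q^3] φ(3)=2,φ(1)=1 ⇒ 3
[q^4] φ(1)=1,φ(2)=1,φ(4)=2 ⇒ 4
n=5: 5·1 1·5  φ→[4+1]=5
d|6:{1,2,3,6}  Σφ=1+1+2+2=6
n=7: 1·7 7·1  φ→[1+6]=7
d|8:{8,4,2,1}  Σφ=4+2+1+1=8

2, 3, 4, 5, 6, 7, 8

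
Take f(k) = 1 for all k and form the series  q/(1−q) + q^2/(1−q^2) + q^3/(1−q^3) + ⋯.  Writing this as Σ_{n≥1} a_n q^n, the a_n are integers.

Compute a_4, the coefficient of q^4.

a_4 = 3

d|4:{1,2,4}  Σf=1+1+1=3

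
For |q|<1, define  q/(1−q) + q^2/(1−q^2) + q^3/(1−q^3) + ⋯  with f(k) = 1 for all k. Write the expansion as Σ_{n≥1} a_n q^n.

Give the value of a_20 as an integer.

q^20  k|20↦f(k): 1:1 2:1 4:1 5:1 10:1 20:1  a_20=6

a_20 = 6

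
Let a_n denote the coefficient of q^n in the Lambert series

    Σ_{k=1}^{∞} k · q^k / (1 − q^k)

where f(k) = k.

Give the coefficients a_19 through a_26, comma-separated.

20, 42, 32, 36, 24, 60, 31, 42

d|19:{1,19}  Σf=1+19=20
[q^20] f(1)=1,f(2)=2,f(4)=4,f(5)=5,f(10)=10,f(20)=20 ⇒ 42
d|21:{1,3,7,21}  Σf=1+3+7+21=32
n=22: 22·1 11·2 2·11 1·22  f→[22+11+2+1]=36
q^23  k|23↦f(k): 1:1 23:23  a_23=24
q^24  k|24↦f(k): 24:24 12:12 8:8 6:6 4:4 3:3 2:2 1:1  a_24=60
d|25:{25,5,1}  Σf=25+5+1=31
d|26:{26,13,2,1}  Σf=26+13+2+1=42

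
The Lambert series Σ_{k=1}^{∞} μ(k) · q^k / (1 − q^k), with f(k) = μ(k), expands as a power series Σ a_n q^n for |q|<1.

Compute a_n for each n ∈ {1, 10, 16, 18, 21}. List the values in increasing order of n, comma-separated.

n=1: 1·1  μ→[1]=1
[q^10] μ(10)=1,μ(5)=-1,μ(2)=-1,μ(1)=1 ⇒ 0
q^16  k|16↦μ(k): 1:1 2:-1 4:0 8:0 16:0  a_16=0
[q^18] μ(18)=0,μ(9)=0,μ(6)=1,μ(3)=-1,μ(2)=-1,μ(1)=1 ⇒ 0
n=21: 1·21 3·7 7·3 21·1  μ→[1+(-1)+(-1)+1]=0

1, 0, 0, 0, 0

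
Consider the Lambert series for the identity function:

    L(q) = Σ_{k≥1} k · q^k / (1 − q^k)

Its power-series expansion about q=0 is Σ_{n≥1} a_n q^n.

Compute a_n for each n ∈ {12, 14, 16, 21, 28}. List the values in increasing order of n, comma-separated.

n=12: 1·12 2·6 3·4 4·3 6·2 12·1  f→[1+2+3+4+6+12]=28
[q^14] f(1)=1,f(2)=2,f(7)=7,f(14)=14 ⇒ 24
n=16: 1·16 2·8 4·4 8·2 16·1  f→[1+2+4+8+16]=31
[q^21] f(1)=1,f(3)=3,f(7)=7,f(21)=21 ⇒ 32
q^28  k|28↦f(k): 28:28 14:14 7:7 4:4 2:2 1:1  a_28=56

28, 24, 31, 32, 56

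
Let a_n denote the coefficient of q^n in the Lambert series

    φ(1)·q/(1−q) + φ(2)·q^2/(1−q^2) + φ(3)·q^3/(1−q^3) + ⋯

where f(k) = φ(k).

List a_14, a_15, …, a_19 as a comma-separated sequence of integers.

d|14:{1,2,7,14}  Σφ=1+1+6+6=14
[q^15] φ(1)=1,φ(3)=2,φ(5)=4,φ(15)=8 ⇒ 15
d|16:{1,2,4,8,16}  Σφ=1+1+2+4+8=16
n=17: 17·1 1·17  φ→[16+1]=17
n=18: 1·18 2·9 3·6 6·3 9·2 18·1  φ→[1+1+2+2+6+6]=18
n=19: 19·1 1·19  φ→[18+1]=19

14, 15, 16, 17, 18, 19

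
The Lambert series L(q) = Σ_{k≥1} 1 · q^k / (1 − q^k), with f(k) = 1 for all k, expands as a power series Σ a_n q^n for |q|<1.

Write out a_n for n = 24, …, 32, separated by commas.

q^24  k|24↦f(k): 1:1 2:1 3:1 4:1 6:1 8:1 12:1 24:1  a_24=8
q^25  k|25↦f(k): 1:1 5:1 25:1  a_25=3
d|26:{1,2,13,26}  Σf=1+1+1+1=4
[q^27] f(27)=1,f(9)=1,f(3)=1,f(1)=1 ⇒ 4
q^28  k|28↦f(k): 1:1 2:1 4:1 7:1 14:1 28:1  a_28=6
d|29:{1,29}  Σf=1+1=2
q^30  k|30↦f(k): 1:1 2:1 3:1 5:1 6:1 10:1 15:1 30:1  a_30=8
q^31  k|31↦f(k): 1:1 31:1  a_31=2
n=32: 32·1 16·2 8·4 4·8 2·16 1·32  f→[1+1+1+1+1+1]=6

8, 3, 4, 4, 6, 2, 8, 2, 6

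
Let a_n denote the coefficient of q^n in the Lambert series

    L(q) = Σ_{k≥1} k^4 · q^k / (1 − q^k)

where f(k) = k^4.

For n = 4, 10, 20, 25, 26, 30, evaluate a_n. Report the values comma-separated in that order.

q^4  k|4↦f(k): 1:1 2:16 4:256  a_4=273
q^10  k|10↦f(k): 10:10000 5:625 2:16 1:1  a_10=10642
q^20  k|20↦f(k): 1:1 2:16 4:256 5:625 10:10000 20:160000  a_20=170898
d|25:{1,5,25}  Σf=1+625+390625=391251
q^26  k|26↦f(k): 1:1 2:16 13:28561 26:456976  a_26=485554
d|30:{1,2,3,5,6,10,15,30}  Σf=1+16+81+625+1296+10000+50625+810000=872644

273, 10642, 170898, 391251, 485554, 872644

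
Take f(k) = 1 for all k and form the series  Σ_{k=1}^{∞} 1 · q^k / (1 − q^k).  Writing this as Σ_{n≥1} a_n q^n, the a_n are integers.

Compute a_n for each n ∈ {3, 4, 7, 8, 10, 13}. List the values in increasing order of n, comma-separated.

2, 3, 2, 4, 4, 2

q^3  k|3↦f(k): 1:1 3:1  a_3=2
n=4: 4·1 2·2 1·4  f→[1+1+1]=3
q^7  k|7↦f(k): 1:1 7:1  a_7=2
q^8  k|8↦f(k): 1:1 2:1 4:1 8:1  a_8=4
n=10: 10·1 5·2 2·5 1·10  f→[1+1+1+1]=4
d|13:{13,1}  Σf=1+1=2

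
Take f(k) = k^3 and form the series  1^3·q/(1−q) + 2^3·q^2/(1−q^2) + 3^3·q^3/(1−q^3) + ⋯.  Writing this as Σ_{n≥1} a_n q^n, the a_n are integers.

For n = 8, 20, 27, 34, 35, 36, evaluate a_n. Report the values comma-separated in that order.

q^8  k|8↦f(k): 1:1 2:8 4:64 8:512  a_8=585
n=20: 20·1 10·2 5·4 4·5 2·10 1·20  f→[8000+1000+125+64+8+1]=9198
n=27: 1·27 3·9 9·3 27·1  f→[1+27+729+19683]=20440
n=34: 34·1 17·2 2·17 1·34  f→[39304+4913+8+1]=44226
[q^35] f(1)=1,f(5)=125,f(7)=343,f(35)=42875 ⇒ 43344
d|36:{1,2,3,4,6,9,12,18,36}  Σf=1+8+27+64+216+729+1728+5832+46656=55261

585, 9198, 20440, 44226, 43344, 55261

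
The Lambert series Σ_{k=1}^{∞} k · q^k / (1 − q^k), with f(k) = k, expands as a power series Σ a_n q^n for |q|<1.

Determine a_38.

d|38:{38,19,2,1}  Σf=38+19+2+1=60

a_38 = 60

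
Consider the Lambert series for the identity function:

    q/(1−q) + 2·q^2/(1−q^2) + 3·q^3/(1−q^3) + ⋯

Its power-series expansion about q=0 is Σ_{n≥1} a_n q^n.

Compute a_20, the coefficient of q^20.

a_20 = 42

n=20: 1·20 2·10 4·5 5·4 10·2 20·1  f→[1+2+4+5+10+20]=42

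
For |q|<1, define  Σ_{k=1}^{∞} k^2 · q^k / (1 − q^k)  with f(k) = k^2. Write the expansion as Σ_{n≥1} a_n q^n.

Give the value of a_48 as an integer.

a_48 = 3410

d|48:{1,2,3,4,6,8,12,16,24,48}  Σf=1+4+9+16+36+64+144+256+576+2304=3410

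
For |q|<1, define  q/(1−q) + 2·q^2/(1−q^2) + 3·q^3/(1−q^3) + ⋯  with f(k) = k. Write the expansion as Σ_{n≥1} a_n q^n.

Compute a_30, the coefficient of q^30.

a_30 = 72

d|30:{30,15,10,6,5,3,2,1}  Σf=30+15+10+6+5+3+2+1=72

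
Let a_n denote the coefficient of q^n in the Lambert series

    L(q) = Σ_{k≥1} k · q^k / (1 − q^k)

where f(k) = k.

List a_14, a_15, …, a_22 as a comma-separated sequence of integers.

24, 24, 31, 18, 39, 20, 42, 32, 36

q^14  k|14↦f(k): 1:1 2:2 7:7 14:14  a_14=24
q^15  k|15↦f(k): 15:15 5:5 3:3 1:1  a_15=24
n=16: 1·16 2·8 4·4 8·2 16·1  f→[1+2+4+8+16]=31
d|17:{17,1}  Σf=17+1=18
d|18:{18,9,6,3,2,1}  Σf=18+9+6+3+2+1=39
[q^19] f(1)=1,f(19)=19 ⇒ 20
q^20  k|20↦f(k): 20:20 10:10 5:5 4:4 2:2 1:1  a_20=42
d|21:{21,7,3,1}  Σf=21+7+3+1=32
[q^22] f(1)=1,f(2)=2,f(11)=11,f(22)=22 ⇒ 36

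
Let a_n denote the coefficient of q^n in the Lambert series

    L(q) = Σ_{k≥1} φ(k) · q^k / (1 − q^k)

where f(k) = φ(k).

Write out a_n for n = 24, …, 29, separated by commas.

d|24:{1,2,3,4,6,8,12,24}  Σφ=1+1+2+2+2+4+4+8=24
q^25  k|25↦φ(k): 1:1 5:4 25:20  a_25=25
d|26:{26,13,2,1}  Σφ=12+12+1+1=26
d|27:{27,9,3,1}  Σφ=18+6+2+1=27
n=28: 28·1 14·2 7·4 4·7 2·14 1·28  φ→[12+6+6+2+1+1]=28
[q^29] φ(1)=1,φ(29)=28 ⇒ 29

24, 25, 26, 27, 28, 29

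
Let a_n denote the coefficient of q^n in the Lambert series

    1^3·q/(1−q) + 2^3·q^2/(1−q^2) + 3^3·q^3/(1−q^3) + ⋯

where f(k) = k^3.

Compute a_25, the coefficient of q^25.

d|25:{25,5,1}  Σf=15625+125+1=15751

a_25 = 15751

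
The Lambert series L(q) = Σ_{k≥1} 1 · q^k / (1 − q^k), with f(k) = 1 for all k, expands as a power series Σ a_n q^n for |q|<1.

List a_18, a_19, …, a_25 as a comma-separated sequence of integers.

q^18  k|18↦f(k): 1:1 2:1 3:1 6:1 9:1 18:1  a_18=6
n=19: 1·19 19·1  f→[1+1]=2
[q^20] f(20)=1,f(10)=1,f(5)=1,f(4)=1,f(2)=1,f(1)=1 ⇒ 6
q^21  k|21↦f(k): 21:1 7:1 3:1 1:1  a_21=4
[q^22] f(22)=1,f(11)=1,f(2)=1,f(1)=1 ⇒ 4
n=23: 23·1 1·23  f→[1+1]=2
q^24  k|24↦f(k): 1:1 2:1 3:1 4:1 6:1 8:1 12:1 24:1  a_24=8
n=25: 25·1 5·5 1·25  f→[1+1+1]=3

6, 2, 6, 4, 4, 2, 8, 3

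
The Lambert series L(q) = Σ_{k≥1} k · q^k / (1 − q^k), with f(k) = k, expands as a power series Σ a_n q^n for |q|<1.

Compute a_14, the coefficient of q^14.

q^14  k|14↦f(k): 1:1 2:2 7:7 14:14  a_14=24

a_14 = 24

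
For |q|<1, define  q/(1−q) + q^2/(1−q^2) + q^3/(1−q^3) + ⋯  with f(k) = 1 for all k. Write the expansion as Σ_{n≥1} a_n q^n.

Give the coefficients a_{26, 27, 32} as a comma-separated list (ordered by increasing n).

d|26:{26,13,2,1}  Σf=1+1+1+1=4
q^27  k|27↦f(k): 27:1 9:1 3:1 1:1  a_27=4
q^32  k|32↦f(k): 1:1 2:1 4:1 8:1 16:1 32:1  a_32=6

4, 4, 6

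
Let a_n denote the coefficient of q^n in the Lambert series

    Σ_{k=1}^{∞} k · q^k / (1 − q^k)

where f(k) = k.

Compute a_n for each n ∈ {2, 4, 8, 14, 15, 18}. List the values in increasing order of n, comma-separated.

d|2:{2,1}  Σf=2+1=3
q^4  k|4↦f(k): 1:1 2:2 4:4  a_4=7
d|8:{1,2,4,8}  Σf=1+2+4+8=15
d|14:{1,2,7,14}  Σf=1+2+7+14=24
d|15:{15,5,3,1}  Σf=15+5+3+1=24
d|18:{1,2,3,6,9,18}  Σf=1+2+3+6+9+18=39

3, 7, 15, 24, 24, 39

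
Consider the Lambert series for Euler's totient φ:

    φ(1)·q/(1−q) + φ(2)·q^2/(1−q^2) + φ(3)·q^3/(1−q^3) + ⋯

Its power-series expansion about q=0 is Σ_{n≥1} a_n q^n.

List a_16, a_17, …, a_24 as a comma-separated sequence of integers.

n=16: 1·16 2·8 4·4 8·2 16·1  φ→[1+1+2+4+8]=16
d|17:{1,17}  Σφ=1+16=17
d|18:{1,2,3,6,9,18}  Σφ=1+1+2+2+6+6=18
[q^19] φ(19)=18,φ(1)=1 ⇒ 19
[q^20] φ(20)=8,φ(10)=4,φ(5)=4,φ(4)=2,φ(2)=1,φ(1)=1 ⇒ 20
q^21  k|21↦φ(k): 21:12 7:6 3:2 1:1  a_21=21
q^22  k|22↦φ(k): 1:1 2:1 11:10 22:10  a_22=22
[q^23] φ(1)=1,φ(23)=22 ⇒ 23
q^24  k|24↦φ(k): 24:8 12:4 8:4 6:2 4:2 3:2 2:1 1:1  a_24=24

16, 17, 18, 19, 20, 21, 22, 23, 24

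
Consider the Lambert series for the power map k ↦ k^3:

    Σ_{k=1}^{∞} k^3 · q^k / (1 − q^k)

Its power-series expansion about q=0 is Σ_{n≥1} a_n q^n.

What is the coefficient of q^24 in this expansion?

a_24 = 16380

d|24:{1,2,3,4,6,8,12,24}  Σf=1+8+27+64+216+512+1728+13824=16380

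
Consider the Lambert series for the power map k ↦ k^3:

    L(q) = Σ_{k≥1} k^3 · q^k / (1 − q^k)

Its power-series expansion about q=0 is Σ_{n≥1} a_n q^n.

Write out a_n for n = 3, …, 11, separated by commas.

d|3:{1,3}  Σf=1+27=28
d|4:{1,2,4}  Σf=1+8+64=73
[q^5] f(5)=125,f(1)=1 ⇒ 126
n=6: 1·6 2·3 3·2 6·1  f→[1+8+27+216]=252
[q^7] f(1)=1,f(7)=343 ⇒ 344
q^8  k|8↦f(k): 1:1 2:8 4:64 8:512  a_8=585
q^9  k|9↦f(k): 9:729 3:27 1:1  a_9=757
d|10:{10,5,2,1}  Σf=1000+125+8+1=1134
d|11:{11,1}  Σf=1331+1=1332

28, 73, 126, 252, 344, 585, 757, 1134, 1332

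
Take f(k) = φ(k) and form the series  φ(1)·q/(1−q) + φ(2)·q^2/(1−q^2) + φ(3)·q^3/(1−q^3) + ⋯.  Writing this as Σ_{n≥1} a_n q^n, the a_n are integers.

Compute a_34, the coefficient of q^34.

q^34  k|34↦φ(k): 1:1 2:1 17:16 34:16  a_34=34

a_34 = 34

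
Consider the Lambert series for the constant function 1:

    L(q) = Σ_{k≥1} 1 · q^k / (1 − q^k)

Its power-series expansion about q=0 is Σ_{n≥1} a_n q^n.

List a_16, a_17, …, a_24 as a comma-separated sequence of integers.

q^16  k|16↦f(k): 16:1 8:1 4:1 2:1 1:1  a_16=5
[q^17] f(17)=1,f(1)=1 ⇒ 2
q^18  k|18↦f(k): 18:1 9:1 6:1 3:1 2:1 1:1  a_18=6
q^19  k|19↦f(k): 1:1 19:1  a_19=2
[q^20] f(1)=1,f(2)=1,f(4)=1,f(5)=1,f(10)=1,f(20)=1 ⇒ 6
[q^21] f(21)=1,f(7)=1,f(3)=1,f(1)=1 ⇒ 4
[q^22] f(22)=1,f(11)=1,f(2)=1,f(1)=1 ⇒ 4
[q^23] f(1)=1,f(23)=1 ⇒ 2
q^24  k|24↦f(k): 1:1 2:1 3:1 4:1 6:1 8:1 12:1 24:1  a_24=8

5, 2, 6, 2, 6, 4, 4, 2, 8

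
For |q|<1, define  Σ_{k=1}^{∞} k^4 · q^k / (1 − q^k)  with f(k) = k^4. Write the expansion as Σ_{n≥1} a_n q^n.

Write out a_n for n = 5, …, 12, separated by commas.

626, 1394, 2402, 4369, 6643, 10642, 14642, 22386

d|5:{5,1}  Σf=625+1=626
[q^6] f(1)=1,f(2)=16,f(3)=81,f(6)=1296 ⇒ 1394
n=7: 1·7 7·1  f→[1+2401]=2402
d|8:{1,2,4,8}  Σf=1+16+256+4096=4369
q^9  k|9↦f(k): 1:1 3:81 9:6561  a_9=6643
n=10: 1·10 2·5 5·2 10·1  f→[1+16+625+10000]=10642
q^11  k|11↦f(k): 11:14641 1:1  a_11=14642
q^12  k|12↦f(k): 12:20736 6:1296 4:256 3:81 2:16 1:1  a_12=22386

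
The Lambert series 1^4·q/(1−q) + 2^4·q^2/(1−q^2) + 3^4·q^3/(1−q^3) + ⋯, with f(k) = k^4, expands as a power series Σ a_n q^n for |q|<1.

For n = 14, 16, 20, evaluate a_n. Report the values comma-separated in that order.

40834, 69905, 170898

[q^14] f(1)=1,f(2)=16,f(7)=2401,f(14)=38416 ⇒ 40834
n=16: 1·16 2·8 4·4 8·2 16·1  f→[1+16+256+4096+65536]=69905
q^20  k|20↦f(k): 1:1 2:16 4:256 5:625 10:10000 20:160000  a_20=170898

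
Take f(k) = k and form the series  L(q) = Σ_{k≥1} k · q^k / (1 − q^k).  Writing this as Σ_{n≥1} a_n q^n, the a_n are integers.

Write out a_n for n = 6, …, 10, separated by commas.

[q^6] f(1)=1,f(2)=2,f(3)=3,f(6)=6 ⇒ 12
q^7  k|7↦f(k): 7:7 1:1  a_7=8
d|8:{8,4,2,1}  Σf=8+4+2+1=15
[q^9] f(9)=9,f(3)=3,f(1)=1 ⇒ 13
[q^10] f(1)=1,f(2)=2,f(5)=5,f(10)=10 ⇒ 18

12, 8, 15, 13, 18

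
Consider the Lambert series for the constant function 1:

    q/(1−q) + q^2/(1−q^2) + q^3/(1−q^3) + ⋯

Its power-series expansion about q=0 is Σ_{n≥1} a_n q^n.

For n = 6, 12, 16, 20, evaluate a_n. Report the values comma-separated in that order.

[q^6] f(6)=1,f(3)=1,f(2)=1,f(1)=1 ⇒ 4
[q^12] f(12)=1,f(6)=1,f(4)=1,f(3)=1,f(2)=1,f(1)=1 ⇒ 6
n=16: 16·1 8·2 4·4 2·8 1·16  f→[1+1+1+1+1]=5
d|20:{1,2,4,5,10,20}  Σf=1+1+1+1+1+1=6

4, 6, 5, 6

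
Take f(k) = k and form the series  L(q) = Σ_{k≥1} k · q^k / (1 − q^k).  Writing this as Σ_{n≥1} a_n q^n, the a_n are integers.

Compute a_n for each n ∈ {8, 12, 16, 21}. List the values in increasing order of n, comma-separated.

n=8: 1·8 2·4 4·2 8·1  f→[1+2+4+8]=15
d|12:{1,2,3,4,6,12}  Σf=1+2+3+4+6+12=28
n=16: 1·16 2·8 4·4 8·2 16·1  f→[1+2+4+8+16]=31
d|21:{21,7,3,1}  Σf=21+7+3+1=32

15, 28, 31, 32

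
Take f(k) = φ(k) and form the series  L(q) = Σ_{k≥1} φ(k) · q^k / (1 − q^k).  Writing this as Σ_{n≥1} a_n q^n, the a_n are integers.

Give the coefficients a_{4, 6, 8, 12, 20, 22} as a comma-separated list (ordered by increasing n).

[q^4] φ(4)=2,φ(2)=1,φ(1)=1 ⇒ 4
[q^6] φ(6)=2,φ(3)=2,φ(2)=1,φ(1)=1 ⇒ 6
q^8  k|8↦φ(k): 1:1 2:1 4:2 8:4  a_8=8
q^12  k|12↦φ(k): 12:4 6:2 4:2 3:2 2:1 1:1  a_12=12
n=20: 1·20 2·10 4·5 5·4 10·2 20·1  φ→[1+1+2+4+4+8]=20
q^22  k|22↦φ(k): 22:10 11:10 2:1 1:1  a_22=22

4, 6, 8, 12, 20, 22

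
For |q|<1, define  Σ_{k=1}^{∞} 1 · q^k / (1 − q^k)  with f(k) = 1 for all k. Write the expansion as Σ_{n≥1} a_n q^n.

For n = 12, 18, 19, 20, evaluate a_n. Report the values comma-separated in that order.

n=12: 1·12 2·6 3·4 4·3 6·2 12·1  f→[1+1+1+1+1+1]=6
[q^18] f(1)=1,f(2)=1,f(3)=1,f(6)=1,f(9)=1,f(18)=1 ⇒ 6
n=19: 19·1 1·19  f→[1+1]=2
d|20:{20,10,5,4,2,1}  Σf=1+1+1+1+1+1=6

6, 6, 2, 6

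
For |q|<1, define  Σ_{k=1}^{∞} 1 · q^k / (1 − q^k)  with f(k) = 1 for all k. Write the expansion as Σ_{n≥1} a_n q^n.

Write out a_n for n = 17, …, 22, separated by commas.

2, 6, 2, 6, 4, 4

n=17: 17·1 1·17  f→[1+1]=2
n=18: 18·1 9·2 6·3 3·6 2·9 1·18  f→[1+1+1+1+1+1]=6
[q^19] f(1)=1,f(19)=1 ⇒ 2
[q^20] f(1)=1,f(2)=1,f(4)=1,f(5)=1,f(10)=1,f(20)=1 ⇒ 6
n=21: 21·1 7·3 3·7 1·21  f→[1+1+1+1]=4
q^22  k|22↦f(k): 1:1 2:1 11:1 22:1  a_22=4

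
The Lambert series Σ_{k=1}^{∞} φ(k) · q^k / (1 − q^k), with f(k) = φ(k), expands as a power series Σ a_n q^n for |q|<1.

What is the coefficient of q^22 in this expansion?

n=22: 1·22 2·11 11·2 22·1  φ→[1+1+10+10]=22

a_22 = 22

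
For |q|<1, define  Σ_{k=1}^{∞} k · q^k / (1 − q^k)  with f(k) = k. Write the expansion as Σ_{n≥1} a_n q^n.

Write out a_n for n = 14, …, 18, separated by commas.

24, 24, 31, 18, 39

[q^14] f(14)=14,f(7)=7,f(2)=2,f(1)=1 ⇒ 24
n=15: 1·15 3·5 5·3 15·1  f→[1+3+5+15]=24
q^16  k|16↦f(k): 16:16 8:8 4:4 2:2 1:1  a_16=31
n=17: 17·1 1·17  f→[17+1]=18
n=18: 1·18 2·9 3·6 6·3 9·2 18·1  f→[1+2+3+6+9+18]=39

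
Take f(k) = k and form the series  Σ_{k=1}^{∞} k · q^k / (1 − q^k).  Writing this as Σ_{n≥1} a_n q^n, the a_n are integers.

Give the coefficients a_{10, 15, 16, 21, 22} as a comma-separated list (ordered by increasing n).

[q^10] f(10)=10,f(5)=5,f(2)=2,f(1)=1 ⇒ 18
[q^15] f(1)=1,f(3)=3,f(5)=5,f(15)=15 ⇒ 24
q^16  k|16↦f(k): 16:16 8:8 4:4 2:2 1:1  a_16=31
n=21: 21·1 7·3 3·7 1·21  f→[21+7+3+1]=32
n=22: 22·1 11·2 2·11 1·22  f→[22+11+2+1]=36

18, 24, 31, 32, 36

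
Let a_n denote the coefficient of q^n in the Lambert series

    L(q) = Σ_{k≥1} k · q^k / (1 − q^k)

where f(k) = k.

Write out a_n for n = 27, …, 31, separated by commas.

40, 56, 30, 72, 32

d|27:{1,3,9,27}  Σf=1+3+9+27=40
n=28: 1·28 2·14 4·7 7·4 14·2 28·1  f→[1+2+4+7+14+28]=56
n=29: 1·29 29·1  f→[1+29]=30
q^30  k|30↦f(k): 30:30 15:15 10:10 6:6 5:5 3:3 2:2 1:1  a_30=72
q^31  k|31↦f(k): 31:31 1:1  a_31=32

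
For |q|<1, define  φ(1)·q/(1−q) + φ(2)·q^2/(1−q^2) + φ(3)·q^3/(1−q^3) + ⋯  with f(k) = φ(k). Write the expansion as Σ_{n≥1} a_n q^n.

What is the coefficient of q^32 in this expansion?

[q^32] φ(32)=16,φ(16)=8,φ(8)=4,φ(4)=2,φ(2)=1,φ(1)=1 ⇒ 32

a_32 = 32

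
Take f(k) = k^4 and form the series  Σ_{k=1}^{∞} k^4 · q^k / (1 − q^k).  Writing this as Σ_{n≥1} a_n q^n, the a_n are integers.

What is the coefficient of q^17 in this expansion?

a_17 = 83522

[q^17] f(17)=83521,f(1)=1 ⇒ 83522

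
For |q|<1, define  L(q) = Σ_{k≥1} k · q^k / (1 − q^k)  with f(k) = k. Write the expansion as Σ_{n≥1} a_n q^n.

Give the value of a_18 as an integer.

q^18  k|18↦f(k): 18:18 9:9 6:6 3:3 2:2 1:1  a_18=39

a_18 = 39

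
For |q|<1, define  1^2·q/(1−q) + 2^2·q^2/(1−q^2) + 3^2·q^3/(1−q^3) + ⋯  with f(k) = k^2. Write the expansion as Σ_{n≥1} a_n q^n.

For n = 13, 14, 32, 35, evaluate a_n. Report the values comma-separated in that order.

d|13:{13,1}  Σf=169+1=170
[q^14] f(14)=196,f(7)=49,f(2)=4,f(1)=1 ⇒ 250
[q^32] f(32)=1024,f(16)=256,f(8)=64,f(4)=16,f(2)=4,f(1)=1 ⇒ 1365
q^35  k|35↦f(k): 1:1 5:25 7:49 35:1225  a_35=1300

170, 250, 1365, 1300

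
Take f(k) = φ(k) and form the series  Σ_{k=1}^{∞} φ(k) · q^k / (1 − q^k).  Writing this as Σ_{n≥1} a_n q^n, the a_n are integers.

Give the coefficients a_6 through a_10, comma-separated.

q^6  k|6↦φ(k): 1:1 2:1 3:2 6:2  a_6=6
q^7  k|7↦φ(k): 7:6 1:1  a_7=7
[q^8] φ(1)=1,φ(2)=1,φ(4)=2,φ(8)=4 ⇒ 8
[q^9] φ(1)=1,φ(3)=2,φ(9)=6 ⇒ 9
n=10: 10·1 5·2 2·5 1·10  φ→[4+4+1+1]=10

6, 7, 8, 9, 10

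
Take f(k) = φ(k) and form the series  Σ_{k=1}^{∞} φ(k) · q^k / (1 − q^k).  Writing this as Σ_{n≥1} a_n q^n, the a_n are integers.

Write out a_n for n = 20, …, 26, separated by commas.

n=20: 20·1 10·2 5·4 4·5 2·10 1·20  φ→[8+4+4+2+1+1]=20
n=21: 21·1 7·3 3·7 1·21  φ→[12+6+2+1]=21
d|22:{1,2,11,22}  Σφ=1+1+10+10=22
q^23  k|23↦φ(k): 23:22 1:1  a_23=23
d|24:{1,2,3,4,6,8,12,24}  Σφ=1+1+2+2+2+4+4+8=24
n=25: 25·1 5·5 1·25  φ→[20+4+1]=25
d|26:{26,13,2,1}  Σφ=12+12+1+1=26

20, 21, 22, 23, 24, 25, 26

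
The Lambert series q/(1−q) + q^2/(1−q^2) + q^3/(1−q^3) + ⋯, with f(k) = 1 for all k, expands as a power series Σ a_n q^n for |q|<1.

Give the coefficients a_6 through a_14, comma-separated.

4, 2, 4, 3, 4, 2, 6, 2, 4

n=6: 6·1 3·2 2·3 1·6  f→[1+1+1+1]=4
[q^7] f(1)=1,f(7)=1 ⇒ 2
d|8:{8,4,2,1}  Σf=1+1+1+1=4
d|9:{9,3,1}  Σf=1+1+1=3
q^10  k|10↦f(k): 10:1 5:1 2:1 1:1  a_10=4
q^11  k|11↦f(k): 11:1 1:1  a_11=2
q^12  k|12↦f(k): 1:1 2:1 3:1 4:1 6:1 12:1  a_12=6
[q^13] f(1)=1,f(13)=1 ⇒ 2
q^14  k|14↦f(k): 14:1 7:1 2:1 1:1  a_14=4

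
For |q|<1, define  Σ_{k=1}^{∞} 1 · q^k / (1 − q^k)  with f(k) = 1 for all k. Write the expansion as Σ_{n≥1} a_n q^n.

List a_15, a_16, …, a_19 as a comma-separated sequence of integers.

4, 5, 2, 6, 2

[q^15] f(15)=1,f(5)=1,f(3)=1,f(1)=1 ⇒ 4
[q^16] f(1)=1,f(2)=1,f(4)=1,f(8)=1,f(16)=1 ⇒ 5
[q^17] f(17)=1,f(1)=1 ⇒ 2
[q^18] f(18)=1,f(9)=1,f(6)=1,f(3)=1,f(2)=1,f(1)=1 ⇒ 6
[q^19] f(19)=1,f(1)=1 ⇒ 2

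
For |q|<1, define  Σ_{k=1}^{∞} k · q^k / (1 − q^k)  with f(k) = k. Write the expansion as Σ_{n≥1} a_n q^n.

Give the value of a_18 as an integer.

[q^18] f(1)=1,f(2)=2,f(3)=3,f(6)=6,f(9)=9,f(18)=18 ⇒ 39

a_18 = 39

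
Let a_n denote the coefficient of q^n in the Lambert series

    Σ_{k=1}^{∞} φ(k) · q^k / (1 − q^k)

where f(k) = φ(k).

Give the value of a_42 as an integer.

n=42: 42·1 21·2 14·3 7·6 6·7 3·14 2·21 1·42  φ→[12+12+6+6+2+2+1+1]=42

a_42 = 42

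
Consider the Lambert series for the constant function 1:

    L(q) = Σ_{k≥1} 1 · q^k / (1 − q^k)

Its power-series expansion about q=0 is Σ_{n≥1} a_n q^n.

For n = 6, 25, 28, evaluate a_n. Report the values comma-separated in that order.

4, 3, 6

[q^6] f(1)=1,f(2)=1,f(3)=1,f(6)=1 ⇒ 4
q^25  k|25↦f(k): 1:1 5:1 25:1  a_25=3
q^28  k|28↦f(k): 1:1 2:1 4:1 7:1 14:1 28:1  a_28=6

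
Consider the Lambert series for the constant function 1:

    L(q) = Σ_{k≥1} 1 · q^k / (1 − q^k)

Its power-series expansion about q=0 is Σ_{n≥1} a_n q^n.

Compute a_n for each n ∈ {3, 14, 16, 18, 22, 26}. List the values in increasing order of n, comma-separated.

2, 4, 5, 6, 4, 4

n=3: 3·1 1·3  f→[1+1]=2
d|14:{1,2,7,14}  Σf=1+1+1+1=4
n=16: 16·1 8·2 4·4 2·8 1·16  f→[1+1+1+1+1]=5
q^18  k|18↦f(k): 18:1 9:1 6:1 3:1 2:1 1:1  a_18=6
q^22  k|22↦f(k): 22:1 11:1 2:1 1:1  a_22=4
q^26  k|26↦f(k): 1:1 2:1 13:1 26:1  a_26=4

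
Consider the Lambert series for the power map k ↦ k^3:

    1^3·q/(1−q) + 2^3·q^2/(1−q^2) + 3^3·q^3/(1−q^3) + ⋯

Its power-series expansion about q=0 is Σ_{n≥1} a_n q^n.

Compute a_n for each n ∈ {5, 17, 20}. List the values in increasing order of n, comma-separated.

126, 4914, 9198

n=5: 1·5 5·1  f→[1+125]=126
q^17  k|17↦f(k): 17:4913 1:1  a_17=4914
n=20: 1·20 2·10 4·5 5·4 10·2 20·1  f→[1+8+64+125+1000+8000]=9198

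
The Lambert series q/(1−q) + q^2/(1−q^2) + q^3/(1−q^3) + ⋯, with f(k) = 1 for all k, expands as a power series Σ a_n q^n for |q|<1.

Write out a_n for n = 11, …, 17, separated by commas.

2, 6, 2, 4, 4, 5, 2

d|11:{11,1}  Σf=1+1=2
d|12:{1,2,3,4,6,12}  Σf=1+1+1+1+1+1=6
d|13:{1,13}  Σf=1+1=2
q^14  k|14↦f(k): 14:1 7:1 2:1 1:1  a_14=4
[q^15] f(1)=1,f(3)=1,f(5)=1,f(15)=1 ⇒ 4
d|16:{1,2,4,8,16}  Σf=1+1+1+1+1=5
[q^17] f(17)=1,f(1)=1 ⇒ 2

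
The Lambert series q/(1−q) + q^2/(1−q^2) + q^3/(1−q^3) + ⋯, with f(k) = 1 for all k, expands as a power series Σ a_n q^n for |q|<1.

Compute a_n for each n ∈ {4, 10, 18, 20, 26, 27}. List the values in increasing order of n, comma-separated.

n=4: 1·4 2·2 4·1  f→[1+1+1]=3
q^10  k|10↦f(k): 1:1 2:1 5:1 10:1  a_10=4
q^18  k|18↦f(k): 1:1 2:1 3:1 6:1 9:1 18:1  a_18=6
[q^20] f(20)=1,f(10)=1,f(5)=1,f(4)=1,f(2)=1,f(1)=1 ⇒ 6
d|26:{1,2,13,26}  Σf=1+1+1+1=4
n=27: 27·1 9·3 3·9 1·27  f→[1+1+1+1]=4

3, 4, 6, 6, 4, 4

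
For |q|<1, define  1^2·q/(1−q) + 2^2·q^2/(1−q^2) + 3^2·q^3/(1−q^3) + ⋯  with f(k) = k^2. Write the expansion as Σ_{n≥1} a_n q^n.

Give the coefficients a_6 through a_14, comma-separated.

50, 50, 85, 91, 130, 122, 210, 170, 250

d|6:{1,2,3,6}  Σf=1+4+9+36=50
d|7:{7,1}  Σf=49+1=50
d|8:{8,4,2,1}  Σf=64+16+4+1=85
n=9: 1·9 3·3 9·1  f→[1+9+81]=91
[q^10] f(10)=100,f(5)=25,f(2)=4,f(1)=1 ⇒ 130
n=11: 11·1 1·11  f→[121+1]=122
q^12  k|12↦f(k): 1:1 2:4 3:9 4:16 6:36 12:144  a_12=210
n=13: 1·13 13·1  f→[1+169]=170
n=14: 14·1 7·2 2·7 1·14  f→[196+49+4+1]=250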